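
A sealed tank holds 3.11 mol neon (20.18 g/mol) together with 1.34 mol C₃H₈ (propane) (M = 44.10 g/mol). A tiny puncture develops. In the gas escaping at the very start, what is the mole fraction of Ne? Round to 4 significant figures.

0.7743

Each component's effusion rate ∝ (its partial pressure)·(1/√M) ∝ n_i/√M_i.
So x_Ne in the escaping gas = (n_Ne/√M_Ne) / Σ(n_i/√M_i)
= (3.11/√20.18) / (3.11/√20.18 + 1.34/√44.10) = 0.6923/(0.6923 + 0.2018) = 0.7743.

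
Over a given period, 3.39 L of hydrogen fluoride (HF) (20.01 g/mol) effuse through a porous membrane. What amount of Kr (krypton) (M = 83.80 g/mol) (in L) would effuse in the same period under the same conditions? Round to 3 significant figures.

Graham's law gives rate_Kr/rate_HF = √(M_HF/M_Kr) = √(20.01/83.80) = √0.2388 = 0.4887.
So the volume for Kr is 3.39 × 0.4887 = 1.66 L.

1.66 L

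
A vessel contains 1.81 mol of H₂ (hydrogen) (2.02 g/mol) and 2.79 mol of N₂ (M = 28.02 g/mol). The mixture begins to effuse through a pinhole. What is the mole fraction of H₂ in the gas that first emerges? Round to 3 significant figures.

The effusion rate of species i is ∝ p_i/√M_i ∝ n_i/√M_i.
x_H₂(eff) = (n_H₂/√M_H₂) / (n_H₂/√M_H₂ + n_N₂/√M_N₂)
= (1.81/√2.02) / (1.81/√2.02 + 2.79/√28.02) = 1.274/(1.274 + 0.5271) = 0.707.

0.707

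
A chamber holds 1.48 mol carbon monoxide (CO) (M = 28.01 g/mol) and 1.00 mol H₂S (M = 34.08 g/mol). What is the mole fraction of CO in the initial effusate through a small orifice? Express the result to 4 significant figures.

Effusion rate of each component ∝ n_i/√M_i (partial pressure × 1/√M).
x_CO(eff) = (n_CO/√M_CO) / (n_CO/√M_CO + n_H₂S/√M_H₂S)
= (1.48/√28.01) / (1.48/√28.01 + 1.00/√34.08) = 0.2796/(0.2796 + 0.1713) = 0.6201.

0.6201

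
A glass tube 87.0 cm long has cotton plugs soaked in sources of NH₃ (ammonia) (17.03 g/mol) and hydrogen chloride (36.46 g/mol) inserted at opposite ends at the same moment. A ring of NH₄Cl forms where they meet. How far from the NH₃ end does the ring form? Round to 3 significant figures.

The fronts meet when d_NH₃ + d_HCl = L with d_NH₃/d_HCl = √(M_HCl/M_NH₃) (Graham's law). Here √(M_HCl/M_NH₃) = √(36.46/17.03) = 1.463.
With d_NH₃ + d_HCl = 87.0 cm, d_HCl = 87.0/(1 + 1.463) = 35.32 cm.
d_NH₃ = 87.0 − 35.32 = 51.7 cm.

51.7 cm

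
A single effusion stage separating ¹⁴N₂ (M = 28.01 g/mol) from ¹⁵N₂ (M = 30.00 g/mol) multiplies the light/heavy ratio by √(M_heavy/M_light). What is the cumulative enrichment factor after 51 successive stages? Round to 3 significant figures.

After 51 stages the ratio has grown by (√(30.00/28.01))^51 = (30.00/28.01)^(51/2).
= 1.07105^(51/2) = 5.76.

5.76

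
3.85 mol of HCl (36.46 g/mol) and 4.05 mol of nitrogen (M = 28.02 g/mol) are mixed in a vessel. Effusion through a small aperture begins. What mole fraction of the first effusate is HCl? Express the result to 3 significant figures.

0.455

The effusion rate of species i is ∝ p_i/√M_i ∝ n_i/√M_i.
x_HCl(eff) = (n_HCl/√M_HCl) / (n_HCl/√M_HCl + n_N₂/√M_N₂)
= (3.85/√36.46) / (3.85/√36.46 + 4.05/√28.02) = 0.6376/(0.6376 + 0.7651) = 0.455.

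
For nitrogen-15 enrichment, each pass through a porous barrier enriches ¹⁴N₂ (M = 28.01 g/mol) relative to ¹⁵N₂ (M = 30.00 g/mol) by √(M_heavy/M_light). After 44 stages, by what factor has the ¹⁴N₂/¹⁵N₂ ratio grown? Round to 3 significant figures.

After 44 stages the ratio has grown by (√(30.00/28.01))^44 = (30.00/28.01)^(44/2).
= 1.07105^22 = 4.53.

4.53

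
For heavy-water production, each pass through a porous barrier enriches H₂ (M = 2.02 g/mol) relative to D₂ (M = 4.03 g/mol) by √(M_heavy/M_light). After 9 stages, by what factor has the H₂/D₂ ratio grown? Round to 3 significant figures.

Overall factor = α^9 with α = √(4.03/2.02), i.e. (4.03/2.02)^(9/2).
= 1.99505^(9/2) = 22.4.

22.4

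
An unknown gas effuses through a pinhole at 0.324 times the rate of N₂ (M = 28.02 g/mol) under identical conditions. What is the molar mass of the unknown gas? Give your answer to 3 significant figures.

267 g/mol

Since effusion rate ∝ 1/√M, rate_X/rate_N₂ = √(M_N₂/M_X).
0.324 = √(28.02/M_X)
M_X = 28.02 / 0.324² = 28.02 / 0.1050 = 267 g/mol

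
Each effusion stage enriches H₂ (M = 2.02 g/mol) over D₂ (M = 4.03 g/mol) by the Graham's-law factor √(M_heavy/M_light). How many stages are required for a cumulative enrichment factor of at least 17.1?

9

Per stage α = (4.03/2.02)^(1/2) = 1.99505^0.5, giving ln α = 0.3453.
Need α^N ≥ 17.1 ⇒ N ≥ ln(17.1) / ln α = 2.839 / 0.3453 = 8.22.
Minimum whole number of stages: N = 9.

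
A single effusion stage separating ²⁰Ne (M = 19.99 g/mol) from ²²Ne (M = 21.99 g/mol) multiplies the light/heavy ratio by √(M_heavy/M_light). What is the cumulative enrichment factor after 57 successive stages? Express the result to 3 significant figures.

15.1

The single-stage factor is √(M_heavy/M_light), so 57 stages give [√(21.99/19.99)]^57 = (21.99/19.99)^(57/2).
= 1.10005^(57/2) = 15.1.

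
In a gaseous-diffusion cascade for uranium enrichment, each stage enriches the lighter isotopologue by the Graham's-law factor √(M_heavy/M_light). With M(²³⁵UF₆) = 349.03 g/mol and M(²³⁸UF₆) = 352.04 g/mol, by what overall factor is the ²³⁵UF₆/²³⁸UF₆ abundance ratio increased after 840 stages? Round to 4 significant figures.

36.84

The single-stage factor is √(M_heavy/M_light), so 840 stages give [√(352.04/349.03)]^840 = (352.04/349.03)^(840/2).
= 1.00862^420 = 36.84.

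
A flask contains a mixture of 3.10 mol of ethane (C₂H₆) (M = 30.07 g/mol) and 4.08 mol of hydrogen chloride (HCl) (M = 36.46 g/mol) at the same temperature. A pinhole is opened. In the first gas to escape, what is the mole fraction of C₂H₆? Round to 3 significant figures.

The effusion rate of species i is ∝ p_i/√M_i ∝ n_i/√M_i.
x_C₂H₆(eff) = (n_C₂H₆/√M_C₂H₆) / (n_C₂H₆/√M_C₂H₆ + n_HCl/√M_HCl)
= (3.10/√30.07) / (3.10/√30.07 + 4.08/√36.46) = 0.5653/(0.5653 + 0.6757) = 0.456.

0.456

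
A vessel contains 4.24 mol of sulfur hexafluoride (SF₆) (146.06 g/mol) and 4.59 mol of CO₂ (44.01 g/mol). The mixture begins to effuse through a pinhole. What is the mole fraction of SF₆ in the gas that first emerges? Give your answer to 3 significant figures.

0.336

Rate_i ∝ x_i/√M_i (Graham's law weighted by mole fraction), so the effusate composition follows n_i/√M_i.
So x_SF₆ in the escaping gas = (n_SF₆/√M_SF₆) / Σ(n_i/√M_i)
= (4.24/√146.06) / (4.24/√146.06 + 4.59/√44.01) = 0.3508/(0.3508 + 0.6919) = 0.336.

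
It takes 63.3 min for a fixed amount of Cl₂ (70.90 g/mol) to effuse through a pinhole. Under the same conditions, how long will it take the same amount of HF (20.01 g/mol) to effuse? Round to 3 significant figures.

33.6 min

Using Graham's law: t_HF/t_Cl₂ = √(M_HF/M_Cl₂) = √(20.01/70.90) = √0.2822 = 0.5313.
So the time for HF is 63.3 × 0.5313 = 33.6 min.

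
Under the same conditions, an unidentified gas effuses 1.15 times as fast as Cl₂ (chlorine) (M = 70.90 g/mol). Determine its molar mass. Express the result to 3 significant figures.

From Graham's law, rate_X/rate_Cl₂ = √(M_Cl₂/M_X).
1.15 = √(70.90/M_X)
M_X = 70.90 / 1.15² = 70.90 / 1.322 = 53.6 g/mol

53.6 g/mol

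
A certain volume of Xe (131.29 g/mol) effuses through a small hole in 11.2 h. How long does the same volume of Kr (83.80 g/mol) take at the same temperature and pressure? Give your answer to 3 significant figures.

8.95 h

From Graham's law, t_Kr/t_Xe = √(M_Kr/M_Xe) = √(83.80/131.29) = √0.6383 = 0.7989.
So the time for Kr is 11.2 × 0.7989 = 8.95 h.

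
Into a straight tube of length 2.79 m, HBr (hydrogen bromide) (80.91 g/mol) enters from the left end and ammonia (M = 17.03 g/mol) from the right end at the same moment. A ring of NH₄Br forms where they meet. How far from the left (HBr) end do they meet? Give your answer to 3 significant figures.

0.877 m

Distances travelled in equal time are proportional to diffusion rates, so d_HBr/d_NH₃ = √(M_NH₃/M_HBr) = √(17.03/80.91) = 0.4588.
With d_HBr + d_NH₃ = 2.79 m, d_NH₃ = 2.79/(1 + 0.4588) = 1.913 m.
d_HBr = 2.79 − 1.913 = 0.877 m.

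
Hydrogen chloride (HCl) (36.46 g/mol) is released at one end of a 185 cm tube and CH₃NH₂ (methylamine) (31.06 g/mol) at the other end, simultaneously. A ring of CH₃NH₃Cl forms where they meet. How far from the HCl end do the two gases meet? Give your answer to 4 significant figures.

88.80 cm

Graham's law gives d_HCl/d_CH₃NH₂ = rate_HCl/rate_CH₃NH₂ = √(M_CH₃NH₂/M_HCl) = √(31.06/36.46) = 0.9230.
With d_HCl + d_CH₃NH₂ = 185 cm, d_CH₃NH₂ = 185/(1 + 0.9230) = 96.20 cm.
d_HCl = 185 − 96.20 = 88.80 cm.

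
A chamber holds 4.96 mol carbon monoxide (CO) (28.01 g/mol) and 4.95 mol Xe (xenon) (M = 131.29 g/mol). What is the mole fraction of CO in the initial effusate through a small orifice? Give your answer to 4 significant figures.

0.6845

The effusion rate of species i is ∝ p_i/√M_i ∝ n_i/√M_i.
x_CO(eff) = (n_CO/√M_CO) / (n_CO/√M_CO + n_Xe/√M_Xe)
= (4.96/√28.01) / (4.96/√28.01 + 4.95/√131.29) = 0.9372/(0.9372 + 0.4320) = 0.6845.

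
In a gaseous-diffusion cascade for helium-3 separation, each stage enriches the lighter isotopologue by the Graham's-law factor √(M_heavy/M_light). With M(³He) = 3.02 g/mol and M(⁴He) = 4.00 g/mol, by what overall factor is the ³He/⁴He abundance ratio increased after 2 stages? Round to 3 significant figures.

Each stage multiplies the ratio by α = √(4.00/3.02), so after 2 stages the overall factor is α^2 = (4.00/3.02)^(2/2).
= 1.32450^1 = 1.32.

1.32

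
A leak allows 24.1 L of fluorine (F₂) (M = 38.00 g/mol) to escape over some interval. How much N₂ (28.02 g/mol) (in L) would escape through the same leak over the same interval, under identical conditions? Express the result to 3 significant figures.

Graham's law gives rate_N₂/rate_F₂ = √(M_F₂/M_N₂) = √(38.00/28.02) = √1.356 = 1.165.
So the volume for N₂ is 24.1 × 1.165 = 28.1 L.

28.1 L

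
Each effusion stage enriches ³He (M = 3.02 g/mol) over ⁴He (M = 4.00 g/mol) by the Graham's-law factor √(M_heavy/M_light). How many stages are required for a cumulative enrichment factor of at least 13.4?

Per stage α = (4.00/3.02)^(1/2) = 1.32450^0.5, giving ln α = 0.1405.
Need α^N ≥ 13.4 ⇒ N ≥ ln(13.4) / ln α = 2.595 / 0.1405 = 18.47.
Minimum whole number of stages: N = 19.

19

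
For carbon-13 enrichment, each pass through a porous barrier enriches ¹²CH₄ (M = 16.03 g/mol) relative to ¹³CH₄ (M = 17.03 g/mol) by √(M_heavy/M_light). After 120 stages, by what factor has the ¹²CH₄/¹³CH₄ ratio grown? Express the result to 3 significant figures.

37.7

Overall factor = α^120 with α = √(17.03/16.03), i.e. (17.03/16.03)^(120/2).
= 1.06238^60 = 37.7.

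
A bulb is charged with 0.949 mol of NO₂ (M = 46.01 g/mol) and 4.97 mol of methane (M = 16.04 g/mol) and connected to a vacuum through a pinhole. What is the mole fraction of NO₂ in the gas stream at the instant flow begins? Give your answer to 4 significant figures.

0.1013

The effusion rate of species i is ∝ p_i/√M_i ∝ n_i/√M_i.
Mole fraction of NO₂ in the effusate = (n_NO₂/√M_NO₂) / (n_NO₂/√M_NO₂ + n_CH₄/√M_CH₄)
= (0.949/√46.01) / (0.949/√46.01 + 4.97/√16.04) = 0.1399/(0.1399 + 1.241) = 0.1013.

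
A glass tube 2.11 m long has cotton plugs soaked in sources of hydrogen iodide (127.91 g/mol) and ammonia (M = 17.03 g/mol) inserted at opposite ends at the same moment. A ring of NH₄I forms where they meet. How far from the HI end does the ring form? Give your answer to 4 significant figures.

0.5641 m

The fronts meet when d_HI + d_NH₃ = L with d_HI/d_NH₃ = √(M_NH₃/M_HI) (Graham's law). Here √(M_NH₃/M_HI) = √(17.03/127.91) = 0.3649.
With d_HI + d_NH₃ = 2.11 m, d_NH₃ = 2.11/(1 + 0.3649) = 1.546 m.
d_HI = 2.11 − 1.546 = 0.5641 m.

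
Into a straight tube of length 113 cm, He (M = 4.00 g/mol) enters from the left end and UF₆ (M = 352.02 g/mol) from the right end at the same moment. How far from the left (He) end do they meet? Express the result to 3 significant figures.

102 cm

The fronts meet when d_He + d_UF₆ = L with d_He/d_UF₆ = √(M_UF₆/M_He) (Graham's law). Here √(M_UF₆/M_He) = √(352.02/4.00) = 9.381.
With d_He + d_UF₆ = 113 cm, d_UF₆ = 113/(1 + 9.381) = 10.89 cm.
d_He = 113 − 10.89 = 102 cm.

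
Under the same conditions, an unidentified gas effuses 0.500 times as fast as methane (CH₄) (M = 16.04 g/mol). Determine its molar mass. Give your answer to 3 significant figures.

From Graham's law, rate_X/rate_CH₄ = √(M_CH₄/M_X).
0.500 = √(16.04/M_X)
M_X = 16.04 / 0.500² = 16.04 / 0.2500 = 64.2 g/mol

64.2 g/mol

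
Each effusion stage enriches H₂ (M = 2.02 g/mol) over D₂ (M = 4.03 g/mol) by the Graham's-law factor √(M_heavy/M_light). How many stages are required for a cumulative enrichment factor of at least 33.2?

11

Per stage α = (4.03/2.02)^(1/2) = 1.99505^0.5, giving ln α = 0.3453.
Need α^N ≥ 33.2 ⇒ N ≥ ln(33.2) / ln α = 3.503 / 0.3453 = 10.14.
Minimum whole number of stages: N = 11.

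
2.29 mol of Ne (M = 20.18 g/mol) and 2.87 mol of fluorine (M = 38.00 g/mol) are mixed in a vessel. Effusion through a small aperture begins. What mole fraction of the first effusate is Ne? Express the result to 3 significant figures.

0.523

Effusion rate of each component ∝ n_i/√M_i (partial pressure × 1/√M).
x_Ne(eff) = (n_Ne/√M_Ne) / (n_Ne/√M_Ne + n_F₂/√M_F₂)
= (2.29/√20.18) / (2.29/√20.18 + 2.87/√38.00) = 0.5098/(0.5098 + 0.4656) = 0.523.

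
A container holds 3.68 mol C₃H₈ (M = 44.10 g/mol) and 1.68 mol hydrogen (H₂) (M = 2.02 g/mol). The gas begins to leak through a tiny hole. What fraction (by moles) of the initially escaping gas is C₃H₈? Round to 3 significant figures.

Each component's effusion rate ∝ (its partial pressure)·(1/√M) ∝ n_i/√M_i.
Mole fraction of C₃H₈ in the effusate = (n_C₃H₈/√M_C₃H₈) / (n_C₃H₈/√M_C₃H₈ + n_H₂/√M_H₂)
= (3.68/√44.10) / (3.68/√44.10 + 1.68/√2.02) = 0.5542/(0.5542 + 1.182) = 0.319.

0.319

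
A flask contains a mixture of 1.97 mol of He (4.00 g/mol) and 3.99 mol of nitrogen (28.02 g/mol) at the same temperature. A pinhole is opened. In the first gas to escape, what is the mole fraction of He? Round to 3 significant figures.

0.566

Effusion rate of each component ∝ n_i/√M_i (partial pressure × 1/√M).
x_He(eff) = (n_He/√M_He) / (n_He/√M_He + n_N₂/√M_N₂)
= (1.97/√4.00) / (1.97/√4.00 + 3.99/√28.02) = 0.9850/(0.9850 + 0.7538) = 0.566.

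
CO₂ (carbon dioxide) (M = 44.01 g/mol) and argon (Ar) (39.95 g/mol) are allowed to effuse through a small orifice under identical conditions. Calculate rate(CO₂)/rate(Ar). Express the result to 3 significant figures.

0.953

Since effusion rate ∝ 1/√M, rate_CO₂/rate_Ar = √(M_Ar/M_CO₂) = √(39.95/44.01) = √0.9077 = 0.953.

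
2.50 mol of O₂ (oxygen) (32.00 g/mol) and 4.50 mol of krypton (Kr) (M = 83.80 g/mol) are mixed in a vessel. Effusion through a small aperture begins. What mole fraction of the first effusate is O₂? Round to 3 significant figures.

The effusion rate of species i is ∝ p_i/√M_i ∝ n_i/√M_i.
Mole fraction of O₂ in the effusate = (n_O₂/√M_O₂) / (n_O₂/√M_O₂ + n_Kr/√M_Kr)
= (2.50/√32.00) / (2.50/√32.00 + 4.50/√83.80) = 0.4419/(0.4419 + 0.4916) = 0.473.

0.473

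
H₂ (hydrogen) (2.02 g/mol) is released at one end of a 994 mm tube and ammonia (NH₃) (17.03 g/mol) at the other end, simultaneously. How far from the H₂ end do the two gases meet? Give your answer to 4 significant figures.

Graham's law gives d_H₂/d_NH₃ = rate_H₂/rate_NH₃ = √(M_NH₃/M_H₂) = √(17.03/2.02) = 2.904.
With d_H₂ + d_NH₃ = 994 mm, d_NH₃ = 994/(1 + 2.904) = 254.6 mm.
d_H₂ = 994 − 254.6 = 739.4 mm.

739.4 mm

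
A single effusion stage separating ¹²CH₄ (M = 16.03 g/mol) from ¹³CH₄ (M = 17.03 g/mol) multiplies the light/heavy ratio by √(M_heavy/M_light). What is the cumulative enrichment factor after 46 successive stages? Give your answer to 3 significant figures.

Overall factor = α^46 with α = √(17.03/16.03), i.e. (17.03/16.03)^(46/2).
= 1.06238^23 = 4.02.

4.02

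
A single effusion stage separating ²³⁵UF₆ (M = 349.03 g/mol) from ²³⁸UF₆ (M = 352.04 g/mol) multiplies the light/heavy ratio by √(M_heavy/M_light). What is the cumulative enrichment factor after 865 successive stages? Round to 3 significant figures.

41.0

Each stage multiplies the ratio by α = √(352.04/349.03), so after 865 stages the overall factor is α^865 = (352.04/349.03)^(865/2).
= 1.00862^(865/2) = 41.0.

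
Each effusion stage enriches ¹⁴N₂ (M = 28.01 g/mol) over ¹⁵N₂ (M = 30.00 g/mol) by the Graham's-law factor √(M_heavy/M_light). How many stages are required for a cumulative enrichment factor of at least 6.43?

Single-stage factor α = √(30.00/28.01), so ln α = ½ ln(1.07105) = 0.03432.
Need α^N ≥ 6.43 ⇒ N ≥ ln(6.43) / ln α = 1.861 / 0.03432 = 54.23.
So at least 55 stages are needed.

55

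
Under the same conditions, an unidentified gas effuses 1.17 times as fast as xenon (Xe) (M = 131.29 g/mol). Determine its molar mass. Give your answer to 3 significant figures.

Since effusion rate ∝ 1/√M, rate_X/rate_Xe = √(M_Xe/M_X).
1.17 = √(131.29/M_X)
M_X = 131.29 / 1.17² = 131.29 / 1.369 = 95.9 g/mol

95.9 g/mol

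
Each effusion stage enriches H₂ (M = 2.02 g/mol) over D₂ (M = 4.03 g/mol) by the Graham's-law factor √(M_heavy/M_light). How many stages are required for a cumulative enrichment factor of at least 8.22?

7

Single-stage factor α = √(4.03/2.02), so ln α = ½ ln(1.99505) = 0.3453.
Need α^N ≥ 8.22 ⇒ N ≥ ln(8.22) / ln α = 2.107 / 0.3453 = 6.10.
Rounding up, N = 7 stages.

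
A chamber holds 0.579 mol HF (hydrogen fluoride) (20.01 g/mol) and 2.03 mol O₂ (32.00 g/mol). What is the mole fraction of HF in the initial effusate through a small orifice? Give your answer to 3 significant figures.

0.265

Effusion rate of each component ∝ n_i/√M_i (partial pressure × 1/√M).
So x_HF in the escaping gas = (n_HF/√M_HF) / Σ(n_i/√M_i)
= (0.579/√20.01) / (0.579/√20.01 + 2.03/√32.00) = 0.1294/(0.1294 + 0.3589) = 0.265.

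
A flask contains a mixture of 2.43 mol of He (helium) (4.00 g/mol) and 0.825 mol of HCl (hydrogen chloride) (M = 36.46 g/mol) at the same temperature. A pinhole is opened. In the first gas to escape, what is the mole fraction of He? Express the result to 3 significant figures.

Effusion rate of each component ∝ n_i/√M_i (partial pressure × 1/√M).
x_He(eff) = (n_He/√M_He) / (n_He/√M_He + n_HCl/√M_HCl)
= (2.43/√4.00) / (2.43/√4.00 + 0.825/√36.46) = 1.215/(1.215 + 0.1366) = 0.899.

0.899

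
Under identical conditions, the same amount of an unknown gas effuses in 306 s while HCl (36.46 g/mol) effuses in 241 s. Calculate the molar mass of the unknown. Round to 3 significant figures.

58.8 g/mol

Using Graham's law: t_X/t_HCl = √(M_X/M_HCl).
306/241 = 1.270 = √(M_X/36.46)
M_X = 36.46 × 1.270² = 36.46 × 1.612 = 58.8 g/mol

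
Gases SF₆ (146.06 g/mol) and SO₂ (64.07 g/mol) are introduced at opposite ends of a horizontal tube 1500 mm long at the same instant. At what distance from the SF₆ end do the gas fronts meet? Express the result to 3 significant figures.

The fronts meet when d_SF₆ + d_SO₂ = L with d_SF₆/d_SO₂ = √(M_SO₂/M_SF₆) (Graham's law). Here √(M_SO₂/M_SF₆) = √(64.07/146.06) = 0.6623.
With d_SF₆ + d_SO₂ = 1500 mm, d_SO₂ = 1500/(1 + 0.6623) = 902.4 mm.
d_SF₆ = 1500 − 902.4 = 598 mm.

598 mm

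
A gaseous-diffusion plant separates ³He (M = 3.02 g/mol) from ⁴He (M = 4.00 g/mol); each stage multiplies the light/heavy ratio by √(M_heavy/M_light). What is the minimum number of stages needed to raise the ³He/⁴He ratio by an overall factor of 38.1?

26

With α = √(4.00/3.02) per stage, ln α = ½ ln(1.32450) = 0.1405.
Need α^N ≥ 38.1 ⇒ N ≥ ln(38.1) / ln α = 3.640 / 0.1405 = 25.91.
Minimum whole number of stages: N = 26.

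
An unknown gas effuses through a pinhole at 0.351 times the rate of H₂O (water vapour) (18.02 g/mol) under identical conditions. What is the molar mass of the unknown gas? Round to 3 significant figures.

Graham's law gives rate_X/rate_H₂O = √(M_H₂O/M_X).
0.351 = √(18.02/M_X)
M_X = 18.02 / 0.351² = 18.02 / 0.1232 = 146 g/mol

146 g/mol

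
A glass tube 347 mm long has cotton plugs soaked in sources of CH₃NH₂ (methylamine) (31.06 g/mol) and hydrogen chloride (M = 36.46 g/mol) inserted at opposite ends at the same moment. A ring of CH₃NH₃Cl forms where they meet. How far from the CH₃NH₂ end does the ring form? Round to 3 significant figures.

180 mm

Distances travelled in equal time are proportional to diffusion rates, so d_CH₃NH₂/d_HCl = √(M_HCl/M_CH₃NH₂) = √(36.46/31.06) = 1.083.
With d_CH₃NH₂ + d_HCl = 347 mm, d_HCl = 347/(1 + 1.083) = 166.6 mm.
d_CH₃NH₂ = 347 − 166.6 = 180 mm.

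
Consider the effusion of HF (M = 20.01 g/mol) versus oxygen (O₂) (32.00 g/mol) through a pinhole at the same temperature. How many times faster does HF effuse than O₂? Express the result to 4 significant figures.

Since effusion rate ∝ 1/√M, rate_HF/rate_O₂ = √(M_O₂/M_HF) = √(32.00/20.01) = √1.599 = 1.265.

1.265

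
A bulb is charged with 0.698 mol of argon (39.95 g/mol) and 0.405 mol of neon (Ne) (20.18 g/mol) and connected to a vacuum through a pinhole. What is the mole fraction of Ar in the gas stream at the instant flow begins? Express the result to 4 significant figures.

Effusion rate of each component ∝ n_i/√M_i (partial pressure × 1/√M).
x_Ar(eff) = (n_Ar/√M_Ar) / (n_Ar/√M_Ar + n_Ne/√M_Ne)
= (0.698/√39.95) / (0.698/√39.95 + 0.405/√20.18) = 0.1104/(0.1104 + 0.09016) = 0.5505.

0.5505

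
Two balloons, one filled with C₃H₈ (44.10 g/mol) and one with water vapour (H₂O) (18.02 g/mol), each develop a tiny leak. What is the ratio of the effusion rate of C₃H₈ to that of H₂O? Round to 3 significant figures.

From Graham's law, rate_C₃H₈/rate_H₂O = √(M_H₂O/M_C₃H₈) = √(18.02/44.10) = √0.4086 = 0.639.

0.639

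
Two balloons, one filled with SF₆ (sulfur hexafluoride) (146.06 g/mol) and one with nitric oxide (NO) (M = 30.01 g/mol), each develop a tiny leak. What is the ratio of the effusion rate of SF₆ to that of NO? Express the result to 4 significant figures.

Using Graham's law: rate_SF₆/rate_NO = √(M_NO/M_SF₆) = √(30.01/146.06) = √0.2055 = 0.4533.

0.4533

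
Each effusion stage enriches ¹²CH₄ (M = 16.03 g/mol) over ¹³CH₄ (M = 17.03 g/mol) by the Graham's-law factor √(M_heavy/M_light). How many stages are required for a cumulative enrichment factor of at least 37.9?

121

With α = √(17.03/16.03) per stage, ln α = ½ ln(1.06238) = 0.03026.
Need α^N ≥ 37.9 ⇒ N ≥ ln(37.9) / ln α = 3.635 / 0.03026 = 120.13.
So at least 121 stages are needed.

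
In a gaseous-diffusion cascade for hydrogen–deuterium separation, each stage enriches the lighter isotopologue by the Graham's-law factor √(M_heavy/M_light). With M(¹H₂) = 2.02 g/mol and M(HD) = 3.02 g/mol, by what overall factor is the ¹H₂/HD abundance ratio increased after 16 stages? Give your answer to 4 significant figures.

Each stage multiplies the ratio by α = √(3.02/2.02), so after 16 stages the overall factor is α^16 = (3.02/2.02)^(16/2).
= 1.49505^8 = 24.96.

24.96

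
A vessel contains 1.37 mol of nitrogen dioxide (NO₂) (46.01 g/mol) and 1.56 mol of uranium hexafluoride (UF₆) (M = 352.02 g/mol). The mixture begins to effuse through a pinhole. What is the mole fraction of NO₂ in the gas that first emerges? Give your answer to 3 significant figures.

Effusion rate of each component ∝ n_i/√M_i (partial pressure × 1/√M).
x_NO₂(eff) = (n_NO₂/√M_NO₂) / (n_NO₂/√M_NO₂ + n_UF₆/√M_UF₆)
= (1.37/√46.01) / (1.37/√46.01 + 1.56/√352.02) = 0.2020/(0.2020 + 0.08315) = 0.708.

0.708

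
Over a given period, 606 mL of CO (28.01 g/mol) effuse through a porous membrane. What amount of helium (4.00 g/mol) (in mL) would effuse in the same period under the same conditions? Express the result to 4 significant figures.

1604 mL

From Graham's law, rate_He/rate_CO = √(M_CO/M_He) = √(28.01/4.00) = √7.003 = 2.646.
So the volume for He is 606 × 2.646 = 1604 mL.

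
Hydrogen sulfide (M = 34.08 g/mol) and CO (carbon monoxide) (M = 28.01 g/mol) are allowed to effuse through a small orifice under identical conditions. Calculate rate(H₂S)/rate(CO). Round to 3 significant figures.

0.907

From Graham's law, rate_H₂S/rate_CO = √(M_CO/M_H₂S) = √(28.01/34.08) = √0.8219 = 0.907.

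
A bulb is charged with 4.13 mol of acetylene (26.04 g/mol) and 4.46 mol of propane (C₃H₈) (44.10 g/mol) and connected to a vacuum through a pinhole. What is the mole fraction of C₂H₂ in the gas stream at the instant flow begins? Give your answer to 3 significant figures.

Effusion rate of each component ∝ n_i/√M_i (partial pressure × 1/√M).
Mole fraction of C₂H₂ in the effusate = (n_C₂H₂/√M_C₂H₂) / (n_C₂H₂/√M_C₂H₂ + n_C₃H₈/√M_C₃H₈)
= (4.13/√26.04) / (4.13/√26.04 + 4.46/√44.10) = 0.8093/(0.8093 + 0.6716) = 0.547.

0.547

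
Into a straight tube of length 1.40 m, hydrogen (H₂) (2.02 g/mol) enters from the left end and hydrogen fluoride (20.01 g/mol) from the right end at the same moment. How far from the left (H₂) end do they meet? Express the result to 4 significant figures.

1.062 m

Distances travelled in equal time are proportional to diffusion rates, so d_H₂/d_HF = √(M_HF/M_H₂) = √(20.01/2.02) = 3.147.
With d_H₂ + d_HF = 1.40 m, d_HF = 1.40/(1 + 3.147) = 0.3376 m.
d_H₂ = 1.40 − 0.3376 = 1.062 m.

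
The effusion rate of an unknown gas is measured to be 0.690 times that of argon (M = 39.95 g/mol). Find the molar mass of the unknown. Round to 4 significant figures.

83.91 g/mol

Using Graham's law: rate_X/rate_Ar = √(M_Ar/M_X).
0.690 = √(39.95/M_X)
M_X = 39.95 / 0.690² = 39.95 / 0.4761 = 83.91 g/mol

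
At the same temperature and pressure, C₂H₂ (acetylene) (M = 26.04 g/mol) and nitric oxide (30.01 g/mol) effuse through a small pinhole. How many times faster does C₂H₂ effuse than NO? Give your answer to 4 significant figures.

Since effusion rate ∝ 1/√M, rate_C₂H₂/rate_NO = √(M_NO/M_C₂H₂) = √(30.01/26.04) = √1.152 = 1.074.

1.074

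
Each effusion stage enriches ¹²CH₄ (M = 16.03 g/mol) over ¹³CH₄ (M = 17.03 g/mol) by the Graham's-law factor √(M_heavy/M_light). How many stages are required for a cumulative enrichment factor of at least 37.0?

Single-stage factor α = √(17.03/16.03), so ln α = ½ ln(1.06238) = 0.03026.
Need α^N ≥ 37.0 ⇒ N ≥ ln(37.0) / ln α = 3.611 / 0.03026 = 119.34.
Rounding up, N = 120 stages.

120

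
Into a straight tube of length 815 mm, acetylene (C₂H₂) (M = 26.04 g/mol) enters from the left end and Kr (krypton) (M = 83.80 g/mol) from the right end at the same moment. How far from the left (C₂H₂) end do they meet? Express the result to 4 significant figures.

In equal time, each gas travels a distance ∝ its rate ∝ 1/√M, so d_C₂H₂/d_Kr = √(M_Kr/M_C₂H₂) = √(83.80/26.04) = 1.794.
With d_C₂H₂ + d_Kr = 815 mm, d_Kr = 815/(1 + 1.794) = 291.7 mm.
d_C₂H₂ = 815 − 291.7 = 523.3 mm.

523.3 mm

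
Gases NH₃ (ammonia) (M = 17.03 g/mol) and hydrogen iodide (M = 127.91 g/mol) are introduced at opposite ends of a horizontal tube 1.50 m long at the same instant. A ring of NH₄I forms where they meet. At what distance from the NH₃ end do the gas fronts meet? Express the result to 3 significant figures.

1.10 m

Distances travelled in equal time are proportional to diffusion rates, so d_NH₃/d_HI = √(M_HI/M_NH₃) = √(127.91/17.03) = 2.741.
With d_NH₃ + d_HI = 1.50 m, d_HI = 1.50/(1 + 2.741) = 0.4010 m.
d_NH₃ = 1.50 − 0.4010 = 1.10 m.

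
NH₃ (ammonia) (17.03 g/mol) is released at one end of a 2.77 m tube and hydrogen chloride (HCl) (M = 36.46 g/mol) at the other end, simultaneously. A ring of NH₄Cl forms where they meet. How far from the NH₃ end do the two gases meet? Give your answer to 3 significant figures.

Distances travelled in equal time are proportional to diffusion rates, so d_NH₃/d_HCl = √(M_HCl/M_NH₃) = √(36.46/17.03) = 1.463.
With d_NH₃ + d_HCl = 2.77 m, d_HCl = 2.77/(1 + 1.463) = 1.125 m.
d_NH₃ = 2.77 − 1.125 = 1.65 m.

1.65 m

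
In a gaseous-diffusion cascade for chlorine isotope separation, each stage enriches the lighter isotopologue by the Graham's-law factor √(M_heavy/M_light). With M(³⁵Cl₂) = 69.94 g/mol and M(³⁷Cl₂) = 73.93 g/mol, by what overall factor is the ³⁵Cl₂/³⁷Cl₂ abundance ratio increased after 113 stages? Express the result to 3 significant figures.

23.0

After 113 stages the ratio has grown by (√(73.93/69.94))^113 = (73.93/69.94)^(113/2).
= 1.05705^(113/2) = 23.0.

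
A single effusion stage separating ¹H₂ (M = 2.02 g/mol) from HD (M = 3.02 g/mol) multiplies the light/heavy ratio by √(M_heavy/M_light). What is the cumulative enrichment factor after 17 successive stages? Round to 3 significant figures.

30.5

The single-stage factor is √(M_heavy/M_light), so 17 stages give [√(3.02/2.02)]^17 = (3.02/2.02)^(17/2).
= 1.49505^(17/2) = 30.5.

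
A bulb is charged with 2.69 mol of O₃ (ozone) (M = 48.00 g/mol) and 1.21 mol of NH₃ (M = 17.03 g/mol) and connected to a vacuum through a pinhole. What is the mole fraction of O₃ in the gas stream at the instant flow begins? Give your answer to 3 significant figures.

0.570

Each component's effusion rate ∝ (its partial pressure)·(1/√M) ∝ n_i/√M_i.
Mole fraction of O₃ in the effusate = (n_O₃/√M_O₃) / (n_O₃/√M_O₃ + n_NH₃/√M_NH₃)
= (2.69/√48.00) / (2.69/√48.00 + 1.21/√17.03) = 0.3883/(0.3883 + 0.2932) = 0.570.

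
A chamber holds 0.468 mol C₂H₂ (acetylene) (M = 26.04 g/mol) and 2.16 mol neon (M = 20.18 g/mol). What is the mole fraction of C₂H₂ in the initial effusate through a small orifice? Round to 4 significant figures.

Rate_i ∝ x_i/√M_i (Graham's law weighted by mole fraction), so the effusate composition follows n_i/√M_i.
Mole fraction of C₂H₂ in the effusate = (n_C₂H₂/√M_C₂H₂) / (n_C₂H₂/√M_C₂H₂ + n_Ne/√M_Ne)
= (0.468/√26.04) / (0.468/√26.04 + 2.16/√20.18) = 0.09171/(0.09171 + 0.4808) = 0.1602.

0.1602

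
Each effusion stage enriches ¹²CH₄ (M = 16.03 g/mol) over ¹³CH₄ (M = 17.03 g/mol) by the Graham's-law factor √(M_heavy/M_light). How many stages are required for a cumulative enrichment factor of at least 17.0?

94

Single-stage factor α = √(17.03/16.03), so ln α = ½ ln(1.06238) = 0.03026.
Need α^N ≥ 17.0 ⇒ N ≥ ln(17.0) / ln α = 2.833 / 0.03026 = 93.64.
Minimum whole number of stages: N = 94.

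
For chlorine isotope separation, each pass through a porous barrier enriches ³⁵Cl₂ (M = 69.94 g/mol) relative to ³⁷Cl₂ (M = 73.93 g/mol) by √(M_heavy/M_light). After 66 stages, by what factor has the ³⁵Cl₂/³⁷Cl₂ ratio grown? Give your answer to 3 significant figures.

Overall factor = α^66 with α = √(73.93/69.94), i.e. (73.93/69.94)^(66/2).
= 1.05705^33 = 6.24.

6.24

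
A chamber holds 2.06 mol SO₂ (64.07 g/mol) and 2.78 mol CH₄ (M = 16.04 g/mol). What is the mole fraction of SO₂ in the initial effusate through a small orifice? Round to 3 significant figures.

0.270

The effusion rate of species i is ∝ p_i/√M_i ∝ n_i/√M_i.
Mole fraction of SO₂ in the effusate = (n_SO₂/√M_SO₂) / (n_SO₂/√M_SO₂ + n_CH₄/√M_CH₄)
= (2.06/√64.07) / (2.06/√64.07 + 2.78/√16.04) = 0.2574/(0.2574 + 0.6941) = 0.270.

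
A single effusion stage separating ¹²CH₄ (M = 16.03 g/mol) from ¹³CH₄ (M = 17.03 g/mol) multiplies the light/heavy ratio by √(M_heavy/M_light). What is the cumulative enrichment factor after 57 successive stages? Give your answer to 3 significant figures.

5.61

The single-stage factor is √(M_heavy/M_light), so 57 stages give [√(17.03/16.03)]^57 = (17.03/16.03)^(57/2).
= 1.06238^(57/2) = 5.61.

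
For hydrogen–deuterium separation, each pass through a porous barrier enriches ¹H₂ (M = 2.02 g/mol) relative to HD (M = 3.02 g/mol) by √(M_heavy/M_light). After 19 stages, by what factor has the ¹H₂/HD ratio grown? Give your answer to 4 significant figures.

45.63

After 19 stages the ratio has grown by (√(3.02/2.02))^19 = (3.02/2.02)^(19/2).
= 1.49505^(19/2) = 45.63.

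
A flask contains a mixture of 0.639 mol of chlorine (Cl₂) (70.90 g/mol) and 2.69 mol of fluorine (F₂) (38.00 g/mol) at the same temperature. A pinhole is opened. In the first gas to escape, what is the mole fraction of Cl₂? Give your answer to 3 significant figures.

0.148

Rate_i ∝ x_i/√M_i (Graham's law weighted by mole fraction), so the effusate composition follows n_i/√M_i.
So x_Cl₂ in the escaping gas = (n_Cl₂/√M_Cl₂) / Σ(n_i/√M_i)
= (0.639/√70.90) / (0.639/√70.90 + 2.69/√38.00) = 0.07589/(0.07589 + 0.4364) = 0.148.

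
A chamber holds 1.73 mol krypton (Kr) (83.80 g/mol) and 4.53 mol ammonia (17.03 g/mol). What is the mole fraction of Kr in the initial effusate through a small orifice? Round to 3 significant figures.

0.147

Rate_i ∝ x_i/√M_i (Graham's law weighted by mole fraction), so the effusate composition follows n_i/√M_i.
Mole fraction of Kr in the effusate = (n_Kr/√M_Kr) / (n_Kr/√M_Kr + n_NH₃/√M_NH₃)
= (1.73/√83.80) / (1.73/√83.80 + 4.53/√17.03) = 0.1890/(0.1890 + 1.098) = 0.147.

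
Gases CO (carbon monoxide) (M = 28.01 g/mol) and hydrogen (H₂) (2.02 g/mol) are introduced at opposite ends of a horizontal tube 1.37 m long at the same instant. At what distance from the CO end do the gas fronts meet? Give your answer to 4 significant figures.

0.2900 m

The fronts meet when d_CO + d_H₂ = L with d_CO/d_H₂ = √(M_H₂/M_CO) (Graham's law). Here √(M_H₂/M_CO) = √(2.02/28.01) = 0.2685.
With d_CO + d_H₂ = 1.37 m, d_H₂ = 1.37/(1 + 0.2685) = 1.080 m.
d_CO = 1.37 − 1.080 = 0.2900 m.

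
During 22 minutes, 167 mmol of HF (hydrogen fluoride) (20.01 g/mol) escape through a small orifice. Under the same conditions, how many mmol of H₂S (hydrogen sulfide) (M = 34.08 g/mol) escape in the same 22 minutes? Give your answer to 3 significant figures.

128 mmol

Since effusion rate ∝ 1/√M, rate_H₂S/rate_HF = √(M_HF/M_H₂S) = √(20.01/34.08) = √0.5871 = 0.7663.
So the amount for H₂S is 167 × 0.7663 = 128 mmol.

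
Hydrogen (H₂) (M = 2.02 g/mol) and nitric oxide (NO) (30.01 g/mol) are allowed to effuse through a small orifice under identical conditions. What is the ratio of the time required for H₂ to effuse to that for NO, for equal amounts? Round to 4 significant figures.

From Graham's law, t_H₂/t_NO = √(M_H₂/M_NO) = √(2.02/30.01) = √0.06731 = 0.2594.

0.2594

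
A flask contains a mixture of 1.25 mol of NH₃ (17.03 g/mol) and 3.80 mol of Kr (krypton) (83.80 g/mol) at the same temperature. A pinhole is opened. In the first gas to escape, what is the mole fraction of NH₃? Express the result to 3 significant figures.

0.422

The effusion rate of species i is ∝ p_i/√M_i ∝ n_i/√M_i.
So x_NH₃ in the escaping gas = (n_NH₃/√M_NH₃) / Σ(n_i/√M_i)
= (1.25/√17.03) / (1.25/√17.03 + 3.80/√83.80) = 0.3029/(0.3029 + 0.4151) = 0.422.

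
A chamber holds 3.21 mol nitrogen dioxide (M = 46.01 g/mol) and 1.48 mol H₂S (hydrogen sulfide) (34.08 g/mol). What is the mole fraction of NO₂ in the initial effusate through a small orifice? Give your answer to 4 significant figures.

0.6512

Each component's effusion rate ∝ (its partial pressure)·(1/√M) ∝ n_i/√M_i.
So x_NO₂ in the escaping gas = (n_NO₂/√M_NO₂) / Σ(n_i/√M_i)
= (3.21/√46.01) / (3.21/√46.01 + 1.48/√34.08) = 0.4732/(0.4732 + 0.2535) = 0.6512.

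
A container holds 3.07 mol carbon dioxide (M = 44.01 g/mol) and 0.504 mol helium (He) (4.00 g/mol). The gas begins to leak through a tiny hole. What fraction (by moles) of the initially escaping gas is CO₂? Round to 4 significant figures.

The effusion rate of species i is ∝ p_i/√M_i ∝ n_i/√M_i.
Mole fraction of CO₂ in the effusate = (n_CO₂/√M_CO₂) / (n_CO₂/√M_CO₂ + n_He/√M_He)
= (3.07/√44.01) / (3.07/√44.01 + 0.504/√4.00) = 0.4628/(0.4628 + 0.2520) = 0.6474.

0.6474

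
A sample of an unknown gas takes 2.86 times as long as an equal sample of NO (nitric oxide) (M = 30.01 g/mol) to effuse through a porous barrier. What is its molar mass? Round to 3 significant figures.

245 g/mol

Since effusion rate ∝ 1/√M, t_X/t_NO = √(M_X/M_NO).
2.86 = √(M_X/30.01)
M_X = 30.01 × 2.86² = 30.01 × 8.180 = 245 g/mol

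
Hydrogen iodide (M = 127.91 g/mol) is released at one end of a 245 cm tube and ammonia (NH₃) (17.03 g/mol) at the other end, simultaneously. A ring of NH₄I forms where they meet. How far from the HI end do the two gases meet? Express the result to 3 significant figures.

Graham's law gives d_HI/d_NH₃ = rate_HI/rate_NH₃ = √(M_NH₃/M_HI) = √(17.03/127.91) = 0.3649.
With d_HI + d_NH₃ = 245 cm, d_NH₃ = 245/(1 + 0.3649) = 179.5 cm.
d_HI = 245 − 179.5 = 65.5 cm.

65.5 cm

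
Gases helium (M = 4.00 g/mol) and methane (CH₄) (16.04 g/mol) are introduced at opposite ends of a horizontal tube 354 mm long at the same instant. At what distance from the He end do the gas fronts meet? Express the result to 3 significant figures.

Graham's law gives d_He/d_CH₄ = rate_He/rate_CH₄ = √(M_CH₄/M_He) = √(16.04/4.00) = 2.002.
With d_He + d_CH₄ = 354 mm, d_CH₄ = 354/(1 + 2.002) = 117.9 mm.
d_He = 354 − 117.9 = 236 mm.

236 mm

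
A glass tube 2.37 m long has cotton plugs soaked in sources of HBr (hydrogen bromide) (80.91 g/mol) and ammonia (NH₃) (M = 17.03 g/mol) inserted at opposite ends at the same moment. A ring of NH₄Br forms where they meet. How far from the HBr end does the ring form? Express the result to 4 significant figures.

0.7454 m

The fronts meet when d_HBr + d_NH₃ = L with d_HBr/d_NH₃ = √(M_NH₃/M_HBr) (Graham's law). Here √(M_NH₃/M_HBr) = √(17.03/80.91) = 0.4588.
With d_HBr + d_NH₃ = 2.37 m, d_NH₃ = 2.37/(1 + 0.4588) = 1.625 m.
d_HBr = 2.37 − 1.625 = 0.7454 m.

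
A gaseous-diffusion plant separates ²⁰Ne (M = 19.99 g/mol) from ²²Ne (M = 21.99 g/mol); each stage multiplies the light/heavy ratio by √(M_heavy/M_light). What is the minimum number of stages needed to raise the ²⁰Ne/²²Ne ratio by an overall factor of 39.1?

Per stage α = (21.99/19.99)^(1/2) = 1.10005^0.5, giving ln α = 0.04768.
Need α^N ≥ 39.1 ⇒ N ≥ ln(39.1) / ln α = 3.666 / 0.04768 = 76.89.
So at least 77 stages are needed.

77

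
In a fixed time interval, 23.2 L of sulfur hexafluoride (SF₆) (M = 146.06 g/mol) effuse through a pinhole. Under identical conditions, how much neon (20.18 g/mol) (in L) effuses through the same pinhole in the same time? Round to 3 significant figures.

62.4 L

Using Graham's law: rate_Ne/rate_SF₆ = √(M_SF₆/M_Ne) = √(146.06/20.18) = √7.238 = 2.690.
So the volume for Ne is 23.2 × 2.690 = 62.4 L.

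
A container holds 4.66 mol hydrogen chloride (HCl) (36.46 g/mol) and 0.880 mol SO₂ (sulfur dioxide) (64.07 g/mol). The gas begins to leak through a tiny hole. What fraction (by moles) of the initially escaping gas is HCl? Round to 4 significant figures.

0.8753

Effusion rate of each component ∝ n_i/√M_i (partial pressure × 1/√M).
x_HCl(eff) = (n_HCl/√M_HCl) / (n_HCl/√M_HCl + n_SO₂/√M_SO₂)
= (4.66/√36.46) / (4.66/√36.46 + 0.880/√64.07) = 0.7718/(0.7718 + 0.1099) = 0.8753.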